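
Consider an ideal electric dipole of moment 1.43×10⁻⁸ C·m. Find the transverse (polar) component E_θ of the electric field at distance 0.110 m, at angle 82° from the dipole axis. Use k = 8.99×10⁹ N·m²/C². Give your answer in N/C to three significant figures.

For a dipole, E_θ = (kp sinθ)/r³.
kp/r³ = (8.99×10⁹)(1.43×10⁻⁸)/(0.110)³ = 9.659×10⁴ N/C.
E_θ = 9.659×10⁴·sin82° = 9.565×10⁴ N/C.

E_θ ≈ 9.56×10⁴ N/C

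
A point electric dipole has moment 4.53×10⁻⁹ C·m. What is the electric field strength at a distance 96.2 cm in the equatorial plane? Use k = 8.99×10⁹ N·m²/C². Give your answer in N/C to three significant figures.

On the perpendicular bisector E = kp/r³ (half the axial value at the same distance).
E = (8.99×10⁹)(4.53×10⁻⁹) / (0.962)³ = 45.74 N/C.

E ≈ 45.7 N/C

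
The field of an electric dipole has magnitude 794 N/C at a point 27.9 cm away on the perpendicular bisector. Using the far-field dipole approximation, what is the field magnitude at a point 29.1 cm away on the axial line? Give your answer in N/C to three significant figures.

E ≈ 1400 N/C

Dipole fields scale as 1/r³ in the far field.
The axial field is twice the equatorial field at the same r, so the geometry factor is 2/1.
E₂ = E₁ · (2/1) · (r₁/r₂)³ = 794 · 2 · (27.9/29.1)³.
(r₁/r₂)³ = (0.9588)³ = 0.8813.
E₂ ≈ 1400 N/C.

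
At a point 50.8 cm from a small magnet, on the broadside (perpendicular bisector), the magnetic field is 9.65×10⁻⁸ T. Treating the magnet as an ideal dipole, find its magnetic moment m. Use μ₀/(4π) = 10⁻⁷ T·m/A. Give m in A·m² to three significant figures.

m ≈ 0.127 A·m²

In the equatorial plane B = (μ₀/4π)·m/r³, so m = Br³·4π/(μ₀).
m = (9.65×10⁻⁸)·(0.508)³ / (10⁻⁷) = 0.1265 A·m².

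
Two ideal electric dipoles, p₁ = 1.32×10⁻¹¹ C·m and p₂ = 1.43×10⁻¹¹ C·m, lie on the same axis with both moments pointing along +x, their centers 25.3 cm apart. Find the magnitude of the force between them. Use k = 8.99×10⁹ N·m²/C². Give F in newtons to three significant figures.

F ≈ 2.49×10⁻⁹ N

On-axis field of dipole 1 at distance r: E = 2kp₁/r³. Force on dipole 2 is F = p₂·dE/dr (gradient along axis).
dE/dr = −6kp₁/r⁴, so |F| = 6kp₁p₂/r⁴ (attractive for aligned moments).
F = 6(8.99×10⁹)(1.32×10⁻¹¹)(1.43×10⁻¹¹)/(0.253)⁴ = 2.485×10⁻⁹ N.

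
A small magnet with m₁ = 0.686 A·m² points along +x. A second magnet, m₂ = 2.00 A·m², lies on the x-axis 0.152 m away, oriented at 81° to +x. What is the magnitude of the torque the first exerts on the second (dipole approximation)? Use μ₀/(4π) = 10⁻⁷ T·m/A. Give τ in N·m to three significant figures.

Dipole B is on the axis of dipole A, so B₁ there is axial: B₁ = (μ₀/4π)·2m₁/r³ along +x.
B₁ = 2(10⁻⁷)(0.686)/(0.152)³ = 3.907×10⁻⁵ T.
τ = m₂ B₁ sinθ.
τ = (2.00)(3.907×10⁻⁵)·sin81° = 7.717×10⁻⁵ N·m.

τ ≈ 7.72×10⁻⁵ N·m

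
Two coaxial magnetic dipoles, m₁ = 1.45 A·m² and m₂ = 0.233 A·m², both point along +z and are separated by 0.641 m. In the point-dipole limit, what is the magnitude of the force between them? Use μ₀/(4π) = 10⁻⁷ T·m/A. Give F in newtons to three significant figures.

F ≈ 1.20×10⁻⁶ N

On-axis B of dipole 1: B = (μ₀/4π)·2m₁/r³. Force on dipole 2: F = m₂·dB/dr.
dB/dr = −(μ₀/4π)·6m₁/r⁴, so |F| = (μ₀/4π)·6m₁m₂/r⁴.
F = 6(10⁻⁷)(1.45)(0.233)/(0.641)⁴ = 1.201×10⁻⁶ N.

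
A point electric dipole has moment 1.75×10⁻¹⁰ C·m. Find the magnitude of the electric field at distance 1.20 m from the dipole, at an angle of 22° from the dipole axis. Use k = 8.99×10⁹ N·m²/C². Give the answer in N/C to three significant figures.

At angle θ the dipole field magnitude is E = (kp/r³)·√(1 + 3cos²θ).
kp/r³ = (8.99×10⁹)(1.75×10⁻¹⁰) / (1.20)³ = 0.9104 N/C.
√(1 + 3cos²22°) = √(1 + 3·0.8597) = √3.5790 ≈ 1.8918.
E ≈ 0.9104 × 1.892 = 1.722 N/C.

E ≈ 1.72 N/C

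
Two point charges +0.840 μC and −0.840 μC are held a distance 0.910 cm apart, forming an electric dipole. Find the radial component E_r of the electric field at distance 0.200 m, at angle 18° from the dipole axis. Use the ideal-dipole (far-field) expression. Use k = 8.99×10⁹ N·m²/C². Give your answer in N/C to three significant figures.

E_r ≈ 1.63×10⁴ N/C

Dipole moment p = qd = (8.40×10⁻⁷ C)(0.00910 m) = 7.644×10⁻⁹ C·m.
For a dipole, E_r = (2kp cosθ)/r³.
kp/r³ = (8.99×10⁹)(7.644×10⁻⁹)/(0.200)³ = 8590 N/C.
E_r = 2·8590·cos18° = 1.634×10⁴ N/C.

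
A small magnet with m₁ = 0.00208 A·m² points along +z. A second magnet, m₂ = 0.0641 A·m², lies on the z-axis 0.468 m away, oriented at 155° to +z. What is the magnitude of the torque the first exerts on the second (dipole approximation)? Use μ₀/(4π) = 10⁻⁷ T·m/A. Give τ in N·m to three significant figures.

τ ≈ 1.10×10⁻¹⁰ N·m

Dipole B is on the axis of dipole A, so B₁ there is axial: B₁ = (μ₀/4π)·2m₁/r³ along +z.
B₁ = 2(10⁻⁷)(0.00208)/(0.468)³ = 4.058×10⁻⁹ T.
τ = m₂ B₁ sinθ.
τ = (0.0641)(4.058×10⁻⁹)·sin155° = 1.099×10⁻¹⁰ N·m.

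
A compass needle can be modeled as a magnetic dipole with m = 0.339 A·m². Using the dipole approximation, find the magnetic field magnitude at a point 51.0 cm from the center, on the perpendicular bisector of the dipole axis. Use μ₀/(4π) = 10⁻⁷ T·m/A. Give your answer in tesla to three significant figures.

B ≈ 2.56×10⁻⁷ T

In the equatorial plane B = (μ₀/4π)·m/r³ (half the axial value).
B = (10⁻⁷)·(0.339) / (0.510)³ = 2.556×10⁻⁷ T.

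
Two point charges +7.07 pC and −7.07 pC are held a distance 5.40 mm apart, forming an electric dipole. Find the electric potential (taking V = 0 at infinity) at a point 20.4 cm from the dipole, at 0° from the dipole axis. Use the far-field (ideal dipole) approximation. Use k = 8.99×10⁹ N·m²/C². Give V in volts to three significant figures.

V ≈ 0.00825 V

Dipole moment p = qd = (7.07×10⁻¹² C)(0.00540 m) = 3.818×10⁻¹⁴ C·m.
The dipole potential is V = kp cosθ / r².
V = (8.99×10⁹)(3.818×10⁻¹⁴)·cos0° / (0.204)² = 0.008248 V.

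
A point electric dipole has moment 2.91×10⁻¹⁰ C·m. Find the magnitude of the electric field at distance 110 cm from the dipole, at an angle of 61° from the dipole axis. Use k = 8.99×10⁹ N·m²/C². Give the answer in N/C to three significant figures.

E ≈ 2.57 N/C

At angle θ the dipole field magnitude is E = (kp/r³)·√(1 + 3cos²θ).
kp/r³ = (8.99×10⁹)(2.91×10⁻¹⁰) / (1.10)³ = 1.966 N/C.
√(1 + 3cos²61°) = √(1 + 3·0.2350) = √1.7051 ≈ 1.3058.
E ≈ 1.966 × 1.306 = 2.567 N/C.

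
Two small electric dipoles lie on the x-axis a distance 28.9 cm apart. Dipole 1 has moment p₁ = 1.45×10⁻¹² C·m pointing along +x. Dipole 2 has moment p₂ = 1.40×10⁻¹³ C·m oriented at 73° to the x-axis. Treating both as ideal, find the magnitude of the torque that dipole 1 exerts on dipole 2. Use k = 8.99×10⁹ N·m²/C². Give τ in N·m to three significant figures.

The second dipole sits on the axis of the first, so the field there is axial: E₁ = 2kp₁/r³ along +x.
E₁ = 2(8.99×10⁹)(1.45×10⁻¹²)/(0.289)³ = 1.080 N/C.
Torque on the second dipole: τ = p₂ E₁ sinθ.
τ = (1.40×10⁻¹³)(1.080)·sin73° = 1.446×10⁻¹³ N·m.

τ ≈ 1.45×10⁻¹³ N·m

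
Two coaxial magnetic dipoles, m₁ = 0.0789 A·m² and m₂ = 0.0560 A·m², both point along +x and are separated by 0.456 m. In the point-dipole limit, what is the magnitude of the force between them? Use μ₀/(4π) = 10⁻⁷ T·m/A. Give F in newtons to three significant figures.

On-axis B of dipole 1: B = (μ₀/4π)·2m₁/r³. Force on dipole 2: F = m₂·dB/dr.
dB/dr = −(μ₀/4π)·6m₁/r⁴, so |F| = (μ₀/4π)·6m₁m₂/r⁴.
F = 6(10⁻⁷)(0.0789)(0.0560)/(0.456)⁴ = 6.131×10⁻⁸ N.

F ≈ 6.13×10⁻⁸ N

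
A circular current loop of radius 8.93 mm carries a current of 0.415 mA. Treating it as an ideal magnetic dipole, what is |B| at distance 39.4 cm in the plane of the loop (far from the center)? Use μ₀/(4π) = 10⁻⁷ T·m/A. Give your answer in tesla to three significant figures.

B ≈ 1.70×10⁻¹³ T

Magnetic moment m = IA = Iπa² = (4.15×10⁻⁴)·π·(0.00893)² = 1.04×10⁻⁷ A·m².
In the equatorial plane B = (μ₀/4π)·m/r³ (half the axial value).
B = (10⁻⁷)·(1.04×10⁻⁷) / (0.394)³ = 1.700×10⁻¹³ T.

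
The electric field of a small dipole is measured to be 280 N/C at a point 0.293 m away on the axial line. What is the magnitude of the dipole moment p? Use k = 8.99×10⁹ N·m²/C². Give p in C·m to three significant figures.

p ≈ 3.92×10⁻¹⁰ C·m

On axis E = 2kp/r³, so p = Er³/(2k).
p = (280)·(0.293)³ / (2·8.99×10⁹) = 3.917×10⁻¹⁰ C·m.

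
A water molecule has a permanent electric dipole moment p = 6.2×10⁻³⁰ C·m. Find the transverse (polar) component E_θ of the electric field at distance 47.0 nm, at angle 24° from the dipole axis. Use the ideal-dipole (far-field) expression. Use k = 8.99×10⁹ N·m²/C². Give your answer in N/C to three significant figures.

For a dipole, E_θ = (kp sinθ)/r³.
kp/r³ = (8.99×10⁹)(6.20×10⁻³⁰)/(4.70×10⁻⁸)³ = 536.9 N/C.
E_θ = 536.9·sin24° = 218.4 N/C.

E_θ ≈ 218 N/C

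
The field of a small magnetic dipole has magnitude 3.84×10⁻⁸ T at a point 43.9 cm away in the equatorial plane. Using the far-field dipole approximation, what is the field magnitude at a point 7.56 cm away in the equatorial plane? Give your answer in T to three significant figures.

Dipole fields scale as 1/r³ in the far field; the geometry is the same at both points.
B₂ = B₁ · (r₁/r₂)³ = 3.84×10⁻⁸ · (43.9/7.56)³.
(r₁/r₂)³ = (5.807)³ = 195.8.
B₂ ≈ 7.519×10⁻⁶ T.

B ≈ 7.52×10⁻⁶ T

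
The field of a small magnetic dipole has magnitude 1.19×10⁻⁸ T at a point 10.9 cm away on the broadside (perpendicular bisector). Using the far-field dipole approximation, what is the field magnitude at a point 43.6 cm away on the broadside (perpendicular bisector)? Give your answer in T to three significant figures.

B ≈ 1.86×10⁻¹⁰ T

Dipole fields scale as 1/r³ in the far field; the geometry is the same at both points.
B₂ = B₁ · (r₁/r₂)³ = 1.19×10⁻⁸ · (10.9/43.6)³.
(r₁/r₂)³ = (0.25)³ = 0.01562.
B₂ ≈ 1.859×10⁻¹⁰ T.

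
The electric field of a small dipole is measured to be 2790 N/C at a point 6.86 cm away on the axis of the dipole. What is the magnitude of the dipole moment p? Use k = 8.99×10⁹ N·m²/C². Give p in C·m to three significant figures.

On axis E = 2kp/r³, so p = Er³/(2k).
p = (2790)·(0.0686)³ / (2·8.99×10⁹) = 5.009×10⁻¹¹ C·m.

p ≈ 5.01×10⁻¹¹ C·m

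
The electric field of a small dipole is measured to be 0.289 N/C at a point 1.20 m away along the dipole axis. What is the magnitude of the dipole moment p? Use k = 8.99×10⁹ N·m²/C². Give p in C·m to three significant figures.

p ≈ 2.78×10⁻¹¹ C·m

On axis E = 2kp/r³, so p = Er³/(2k).
p = (0.289)·(1.20)³ / (2·8.99×10⁹) = 2.777×10⁻¹¹ C·m.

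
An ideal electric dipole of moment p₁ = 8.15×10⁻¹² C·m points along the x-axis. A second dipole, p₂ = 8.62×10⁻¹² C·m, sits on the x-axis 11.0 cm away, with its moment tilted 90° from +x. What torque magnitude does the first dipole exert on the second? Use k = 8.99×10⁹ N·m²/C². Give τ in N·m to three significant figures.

τ ≈ 9.49×10⁻¹⁰ N·m

The second dipole sits on the axis of the first, so the field there is axial: E₁ = 2kp₁/r³ along +x.
E₁ = 2(8.99×10⁹)(8.15×10⁻¹²)/(0.110)³ = 110.1 N/C.
Torque on the second dipole: τ = p₂ E₁ sinθ.
τ = (8.62×10⁻¹²)(110.1)·sin90° = 9.490×10⁻¹⁰ N·m.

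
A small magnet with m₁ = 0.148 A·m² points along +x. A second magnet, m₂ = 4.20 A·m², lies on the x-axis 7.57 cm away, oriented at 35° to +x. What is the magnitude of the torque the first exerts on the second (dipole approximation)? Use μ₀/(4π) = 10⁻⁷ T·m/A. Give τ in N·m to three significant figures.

Dipole B is on the axis of dipole A, so B₁ there is axial: B₁ = (μ₀/4π)·2m₁/r³ along +x.
B₁ = 2(10⁻⁷)(0.148)/(0.0757)³ = 6.823×10⁻⁵ T.
τ = m₂ B₁ sinθ.
τ = (4.20)(6.823×10⁻⁵)·sin35° = 1.644×10⁻⁴ N·m.

τ ≈ 1.64×10⁻⁴ N·m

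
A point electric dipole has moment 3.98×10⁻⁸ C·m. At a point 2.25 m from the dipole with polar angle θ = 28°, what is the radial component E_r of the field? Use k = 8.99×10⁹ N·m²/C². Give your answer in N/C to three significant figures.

E_r ≈ 55.5 N/C

For a dipole, E_r = (2kp cosθ)/r³.
kp/r³ = (8.99×10⁹)(3.98×10⁻⁸)/(2.25)³ = 31.41 N/C.
E_r = 2·31.41·cos28° = 55.47 N/C.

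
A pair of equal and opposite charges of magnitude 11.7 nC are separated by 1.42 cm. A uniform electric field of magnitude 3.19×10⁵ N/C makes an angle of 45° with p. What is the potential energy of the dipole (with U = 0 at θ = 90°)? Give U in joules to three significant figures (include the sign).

Dipole moment p = qd = (1.17×10⁻⁸ C)(0.0142 m) = 1.661×10⁻¹⁰ C·m.
U = −p·E = −pE cosθ.
U = −(1.661×10⁻¹⁰)(3.19×10⁵)·cos45° = -3.747×10⁻⁵ J.

U ≈ -3.75×10⁻⁵ J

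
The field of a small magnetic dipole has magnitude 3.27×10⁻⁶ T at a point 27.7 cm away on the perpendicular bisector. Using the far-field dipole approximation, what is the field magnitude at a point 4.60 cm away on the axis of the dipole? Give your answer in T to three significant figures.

Dipole fields scale as 1/r³ in the far field.
The axial field is twice the equatorial field at the same r, so the geometry factor is 2/1.
B₂ = B₁ · (2/1) · (r₁/r₂)³ = 3.27×10⁻⁶ · 2 · (27.7/4.60)³.
(r₁/r₂)³ = (6.022)³ = 218.4.
B₂ ≈ 0.001428 T.

B ≈ 0.00143 T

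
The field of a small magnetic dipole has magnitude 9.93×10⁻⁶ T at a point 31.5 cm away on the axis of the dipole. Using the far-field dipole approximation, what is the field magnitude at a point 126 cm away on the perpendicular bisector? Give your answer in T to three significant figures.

Dipole fields scale as 1/r³ in the far field.
The axial field is twice the equatorial field at the same r, so the geometry factor is 1/2.
B₂ = B₁ · (1/2) · (r₁/r₂)³ = 9.93×10⁻⁶ · 0.5 · (31.5/126)³.
(r₁/r₂)³ = (0.25)³ = 0.01562.
B₂ ≈ 7.758×10⁻⁸ T.

B ≈ 7.76×10⁻⁸ T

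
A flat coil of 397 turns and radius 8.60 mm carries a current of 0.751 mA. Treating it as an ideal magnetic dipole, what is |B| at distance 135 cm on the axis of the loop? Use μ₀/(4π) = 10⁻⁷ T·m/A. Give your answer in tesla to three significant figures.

B ≈ 5.63×10⁻¹² T

m = NIA = NIπa² = 397·(7.51×10⁻⁴)·π·(0.00860)² = 6.928×10⁻⁵ A·m².
On axis B = (μ₀/4π)·2m/r³.
B = 2·(10⁻⁷)·(6.928×10⁻⁵) / (1.35)³ = 5.632×10⁻¹² T.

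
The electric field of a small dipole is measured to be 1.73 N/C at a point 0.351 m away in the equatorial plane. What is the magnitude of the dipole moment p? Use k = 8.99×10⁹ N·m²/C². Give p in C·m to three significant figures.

p ≈ 8.32×10⁻¹² C·m

In the equatorial plane E = kp/r³, so p = Er³/(k).
p = (1.73)·(0.351)³ / (8.99×10⁹) = 8.322×10⁻¹² C·m.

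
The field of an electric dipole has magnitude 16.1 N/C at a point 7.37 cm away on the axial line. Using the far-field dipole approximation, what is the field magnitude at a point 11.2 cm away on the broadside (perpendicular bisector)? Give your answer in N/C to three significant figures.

E ≈ 2.29 N/C

Dipole fields scale as 1/r³ in the far field.
The axial field is twice the equatorial field at the same r, so the geometry factor is 1/2.
E₂ = E₁ · (1/2) · (r₁/r₂)³ = 16.1 · 0.5 · (7.37/11.2)³.
(r₁/r₂)³ = (0.658)³ = 0.2849.
E₂ ≈ 2.294 N/C.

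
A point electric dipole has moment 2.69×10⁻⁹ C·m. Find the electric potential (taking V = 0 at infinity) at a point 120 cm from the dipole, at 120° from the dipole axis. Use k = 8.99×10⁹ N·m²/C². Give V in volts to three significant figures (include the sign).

V ≈ -8.40 V

The dipole potential is V = kp cosθ / r².
V = (8.99×10⁹)(2.69×10⁻⁹)·cos120° / (1.20)² = -8.397 V.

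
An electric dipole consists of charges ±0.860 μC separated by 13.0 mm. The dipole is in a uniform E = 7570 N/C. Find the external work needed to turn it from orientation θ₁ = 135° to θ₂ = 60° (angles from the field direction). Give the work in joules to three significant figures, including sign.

Dipole moment p = qd = (8.60×10⁻⁷ C)(0.0130 m) = 1.118×10⁻⁸ C·m.
W_ext = ΔU = U(θ₂) − U(θ₁) = −pE cosθ₂ − (−pE cosθ₁) = pE(cosθ₁ − cosθ₂).
W = (1.118×10⁻⁸)(7570)·(cos135° − cos60°) = (8.463×10⁻⁵)·(-1.2071) = -1.022×10⁻⁴ J.

W ≈ -1.02×10⁻⁴ J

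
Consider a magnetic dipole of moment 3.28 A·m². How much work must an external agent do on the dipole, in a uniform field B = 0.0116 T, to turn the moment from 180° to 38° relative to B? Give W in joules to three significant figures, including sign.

W_ext = ΔU = −mB cosθ₂ + mB cosθ₁ = mB(cosθ₁ − cosθ₂).
W = (3.28)(0.0116)·(cos180° − cos38°) = (0.03805)·(-1.7880) = -0.06803 J.

W ≈ -0.0680 J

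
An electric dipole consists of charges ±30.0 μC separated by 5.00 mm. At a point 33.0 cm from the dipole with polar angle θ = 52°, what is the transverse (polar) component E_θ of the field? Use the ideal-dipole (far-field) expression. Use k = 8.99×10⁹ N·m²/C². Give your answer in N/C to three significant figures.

Dipole moment p = qd = (3.00×10⁻⁵ C)(0.00500 m) = 1.50×10⁻⁷ C·m.
For a dipole, E_θ = (kp sinθ)/r³.
kp/r³ = (8.99×10⁹)(1.50×10⁻⁷)/(0.330)³ = 3.752×10⁴ N/C.
E_θ = 3.752×10⁴·sin52° = 2.957×10⁴ N/C.

E_θ ≈ 2.96×10⁴ N/C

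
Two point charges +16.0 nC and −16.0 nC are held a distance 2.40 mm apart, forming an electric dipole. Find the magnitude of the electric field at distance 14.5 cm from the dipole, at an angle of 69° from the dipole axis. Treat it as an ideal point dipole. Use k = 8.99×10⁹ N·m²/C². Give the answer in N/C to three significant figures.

Dipole moment p = qd = (1.60×10⁻⁸ C)(0.00240 m) = 3.84×10⁻¹¹ C·m.
At angle θ the dipole field magnitude is E = (kp/r³)·√(1 + 3cos²θ).
kp/r³ = (8.99×10⁹)(3.84×10⁻¹¹) / (0.145)³ = 113.2 N/C.
√(1 + 3cos²69°) = √(1 + 3·0.1284) = √1.3853 ≈ 1.1770.
E ≈ 113.2 × 1.177 = 133.3 N/C.

E ≈ 133 N/C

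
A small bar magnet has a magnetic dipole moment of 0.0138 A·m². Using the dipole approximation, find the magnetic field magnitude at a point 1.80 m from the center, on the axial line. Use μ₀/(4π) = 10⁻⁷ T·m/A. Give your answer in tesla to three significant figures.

B ≈ 4.73×10⁻¹⁰ T

On axis B = (μ₀/4π)·2m/r³.
B = 2·(10⁻⁷)·(0.0138) / (1.80)³ = 4.733×10⁻¹⁰ T.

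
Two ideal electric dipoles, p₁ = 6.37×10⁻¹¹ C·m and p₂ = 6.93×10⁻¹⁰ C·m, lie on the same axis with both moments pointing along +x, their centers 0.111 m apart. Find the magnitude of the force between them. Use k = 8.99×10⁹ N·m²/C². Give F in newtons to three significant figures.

F ≈ 1.57×10⁻⁵ N

On-axis field of dipole 1 at distance r: E = 2kp₁/r³. Force on dipole 2 is F = p₂·dE/dr (gradient along axis).
dE/dr = −6kp₁/r⁴, so |F| = 6kp₁p₂/r⁴ (attractive for aligned moments).
F = 6(8.99×10⁹)(6.37×10⁻¹¹)(6.93×10⁻¹⁰)/(0.111)⁴ = 1.569×10⁻⁵ N.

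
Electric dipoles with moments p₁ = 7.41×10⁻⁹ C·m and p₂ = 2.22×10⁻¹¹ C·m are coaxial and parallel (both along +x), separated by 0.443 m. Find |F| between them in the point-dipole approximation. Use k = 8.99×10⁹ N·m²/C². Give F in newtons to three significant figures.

F ≈ 2.30×10⁻⁷ N

On-axis field of dipole 1 at distance r: E = 2kp₁/r³. Force on dipole 2 is F = p₂·dE/dr (gradient along axis).
dE/dr = −6kp₁/r⁴, so |F| = 6kp₁p₂/r⁴ (attractive for aligned moments).
F = 6(8.99×10⁹)(7.41×10⁻⁹)(2.22×10⁻¹¹)/(0.443)⁴ = 2.304×10⁻⁷ N.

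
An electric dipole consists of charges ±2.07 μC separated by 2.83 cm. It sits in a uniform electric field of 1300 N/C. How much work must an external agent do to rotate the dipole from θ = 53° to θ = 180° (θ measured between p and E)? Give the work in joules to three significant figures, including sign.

Dipole moment p = qd = (2.07×10⁻⁶ C)(0.0283 m) = 5.858×10⁻⁸ C·m.
W_ext = ΔU = U(θ₂) − U(θ₁) = −pE cosθ₂ − (−pE cosθ₁) = pE(cosθ₁ − cosθ₂).
W = (5.858×10⁻⁸)(1300)·(cos53° − cos180°) = (7.615×10⁻⁵)·(+1.6018) = 1.220×10⁻⁴ J.

W ≈ 1.22×10⁻⁴ J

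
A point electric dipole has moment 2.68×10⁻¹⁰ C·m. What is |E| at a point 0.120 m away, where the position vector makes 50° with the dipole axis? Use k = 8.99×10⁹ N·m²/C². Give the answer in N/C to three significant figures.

E ≈ 2090 N/C

At angle θ the dipole field magnitude is E = (kp/r³)·√(1 + 3cos²θ).
kp/r³ = (8.99×10⁹)(2.68×10⁻¹⁰) / (0.120)³ = 1394 N/C.
√(1 + 3cos²50°) = √(1 + 3·0.4132) = √2.2395 ≈ 1.4965.
E ≈ 1394 × 1.497 = 2087 N/C.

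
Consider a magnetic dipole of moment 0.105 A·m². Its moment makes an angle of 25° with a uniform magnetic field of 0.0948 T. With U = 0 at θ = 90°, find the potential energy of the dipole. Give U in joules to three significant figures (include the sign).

U ≈ -0.00902 J

U = −m·B = −mB cosθ.
U = −(0.105)(0.0948)·cos25° = -0.009021 J.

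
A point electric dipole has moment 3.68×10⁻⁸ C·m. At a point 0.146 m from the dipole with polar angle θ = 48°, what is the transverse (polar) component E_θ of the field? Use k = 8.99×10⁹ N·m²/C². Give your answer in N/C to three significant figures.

For a dipole, E_θ = (kp sinθ)/r³.
kp/r³ = (8.99×10⁹)(3.68×10⁻⁸)/(0.146)³ = 1.063×10⁵ N/C.
E_θ = 1.063×10⁵·sin48° = 7.900×10⁴ N/C.

E_θ ≈ 7.90×10⁴ N/C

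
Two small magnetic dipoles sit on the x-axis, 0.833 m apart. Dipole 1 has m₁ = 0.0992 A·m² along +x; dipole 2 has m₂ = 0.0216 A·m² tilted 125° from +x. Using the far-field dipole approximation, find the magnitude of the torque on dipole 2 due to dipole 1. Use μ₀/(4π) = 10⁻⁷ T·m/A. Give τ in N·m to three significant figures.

Dipole B is on the axis of dipole A, so B₁ there is axial: B₁ = (μ₀/4π)·2m₁/r³ along +x.
B₁ = 2(10⁻⁷)(0.0992)/(0.833)³ = 3.432×10⁻⁸ T.
τ = m₂ B₁ sinθ.
τ = (0.0216)(3.432×10⁻⁸)·sin125° = 6.073×10⁻¹⁰ N·m.

τ ≈ 6.07×10⁻¹⁰ N·m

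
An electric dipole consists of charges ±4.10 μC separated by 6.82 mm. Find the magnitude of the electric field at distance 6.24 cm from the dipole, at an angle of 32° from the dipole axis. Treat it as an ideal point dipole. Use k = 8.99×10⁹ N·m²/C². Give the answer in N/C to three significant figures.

E ≈ 1.84×10⁶ N/C

Dipole moment p = qd = (4.10×10⁻⁶ C)(0.00682 m) = 2.796×10⁻⁸ C·m.
At angle θ the dipole field magnitude is E = (kp/r³)·√(1 + 3cos²θ).
kp/r³ = (8.99×10⁹)(2.796×10⁻⁸) / (0.0624)³ = 1.035×10⁶ N/C.
√(1 + 3cos²32°) = √(1 + 3·0.7192) = √3.1576 ≈ 1.7770.
E ≈ 1.035×10⁶ × 1.777 = 1.838×10⁶ N/C.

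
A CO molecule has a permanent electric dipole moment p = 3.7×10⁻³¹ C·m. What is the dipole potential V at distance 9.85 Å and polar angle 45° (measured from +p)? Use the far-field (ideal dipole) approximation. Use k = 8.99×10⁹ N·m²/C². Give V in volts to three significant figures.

V ≈ 0.00242 V

The dipole potential is V = kp cosθ / r².
V = (8.99×10⁹)(3.70×10⁻³¹)·cos45° / (9.85×10⁻¹⁰)² = 0.002424 V.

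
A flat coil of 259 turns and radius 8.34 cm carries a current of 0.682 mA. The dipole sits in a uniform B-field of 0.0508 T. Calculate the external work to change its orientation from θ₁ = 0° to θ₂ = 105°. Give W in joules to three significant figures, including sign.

W ≈ 2.47×10⁻⁴ J

m = NIA = NIπa² = 259·(6.82×10⁻⁴)·π·(0.0834)² = 0.00386 A·m².
W_ext = ΔU = −mB cosθ₂ + mB cosθ₁ = mB(cosθ₁ − cosθ₂).
W = (0.00386)(0.0508)·(cos0° − cos105°) = (1.961×10⁻⁴)·(+1.2588) = 2.468×10⁻⁴ J.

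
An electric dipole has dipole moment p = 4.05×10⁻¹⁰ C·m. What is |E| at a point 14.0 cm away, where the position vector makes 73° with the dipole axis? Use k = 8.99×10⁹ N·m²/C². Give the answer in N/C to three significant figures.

At angle θ the dipole field magnitude is E = (kp/r³)·√(1 + 3cos²θ).
kp/r³ = (8.99×10⁹)(4.05×10⁻¹⁰) / (0.140)³ = 1327 N/C.
√(1 + 3cos²73°) = √(1 + 3·0.0855) = √1.2564 ≈ 1.1209.
E ≈ 1327 × 1.121 = 1487 N/C.

E ≈ 1490 N/C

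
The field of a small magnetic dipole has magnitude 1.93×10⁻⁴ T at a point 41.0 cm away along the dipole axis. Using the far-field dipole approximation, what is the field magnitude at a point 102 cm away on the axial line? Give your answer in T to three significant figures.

Dipole fields scale as 1/r³ in the far field; the geometry is the same at both points.
B₂ = B₁ · (r₁/r₂)³ = 1.93×10⁻⁴ · (41.0/102)³.
(r₁/r₂)³ = (0.402)³ = 0.06495.
B₂ ≈ 1.253×10⁻⁵ T.

B ≈ 1.25×10⁻⁵ T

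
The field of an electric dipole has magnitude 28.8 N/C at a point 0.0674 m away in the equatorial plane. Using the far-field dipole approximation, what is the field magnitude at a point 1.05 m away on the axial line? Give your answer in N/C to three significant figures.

Dipole fields scale as 1/r³ in the far field.
The axial field is twice the equatorial field at the same r, so the geometry factor is 2/1.
E₂ = E₁ · (2/1) · (r₁/r₂)³ = 28.8 · 2 · (0.0674/1.05)³.
(r₁/r₂)³ = (0.06419)³ = 0.0002645.
E₂ ≈ 0.01523 N/C.

E ≈ 0.0152 N/C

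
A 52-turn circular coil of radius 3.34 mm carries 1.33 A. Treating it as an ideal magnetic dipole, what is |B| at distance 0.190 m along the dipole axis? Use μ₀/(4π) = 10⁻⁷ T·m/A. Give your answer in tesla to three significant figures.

m = NIA = NIπa² = 52·(1.33)·π·(0.00334)² = 0.002424 A·m².
On axis B = (μ₀/4π)·2m/r³.
B = 2·(10⁻⁷)·(0.002424) / (0.190)³ = 7.068×10⁻⁸ T.

B ≈ 7.07×10⁻⁸ T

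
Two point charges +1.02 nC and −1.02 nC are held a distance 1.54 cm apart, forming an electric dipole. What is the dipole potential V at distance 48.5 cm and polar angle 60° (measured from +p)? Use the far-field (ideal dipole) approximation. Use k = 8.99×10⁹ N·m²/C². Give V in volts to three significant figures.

V ≈ 0.300 V

Dipole moment p = qd = (1.02×10⁻⁹ C)(0.0154 m) = 1.571×10⁻¹¹ C·m.
The dipole potential is V = kp cosθ / r².
V = (8.99×10⁹)(1.571×10⁻¹¹)·cos60° / (0.485)² = 0.3002 V.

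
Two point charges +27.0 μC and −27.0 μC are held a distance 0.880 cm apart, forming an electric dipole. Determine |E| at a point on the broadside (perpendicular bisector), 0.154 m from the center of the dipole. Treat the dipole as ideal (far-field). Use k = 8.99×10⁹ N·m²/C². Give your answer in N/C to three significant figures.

E ≈ 5.85×10⁵ N/C

Dipole moment p = qd = (2.70×10⁻⁵ C)(0.00880 m) = 2.376×10⁻⁷ C·m.
On the perpendicular bisector E = kp/r³ (half the axial value at the same distance).
E = (8.99×10⁹)(2.376×10⁻⁷) / (0.154)³ = 5.848×10⁵ N/C.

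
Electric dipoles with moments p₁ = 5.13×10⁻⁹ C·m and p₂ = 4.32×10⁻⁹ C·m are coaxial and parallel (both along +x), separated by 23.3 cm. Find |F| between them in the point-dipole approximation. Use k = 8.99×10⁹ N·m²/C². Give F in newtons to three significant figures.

On-axis field of dipole 1 at distance r: E = 2kp₁/r³. Force on dipole 2 is F = p₂·dE/dr (gradient along axis).
dE/dr = −6kp₁/r⁴, so |F| = 6kp₁p₂/r⁴ (attractive for aligned moments).
F = 6(8.99×10⁹)(5.13×10⁻⁹)(4.32×10⁻⁹)/(0.233)⁴ = 4.056×10⁻⁴ N.

F ≈ 4.06×10⁻⁴ N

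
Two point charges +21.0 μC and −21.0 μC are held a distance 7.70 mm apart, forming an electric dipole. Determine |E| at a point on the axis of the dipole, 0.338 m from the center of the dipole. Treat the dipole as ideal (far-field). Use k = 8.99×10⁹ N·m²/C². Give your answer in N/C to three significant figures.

Dipole moment p = qd = (2.10×10⁻⁵ C)(0.00770 m) = 1.617×10⁻⁷ C·m.
On the dipole axis E = 2kp/r³.
E = 2·(8.99×10⁹)(1.617×10⁻⁷) / (0.338)³ = 7.529×10⁴ N/C.

E ≈ 7.53×10⁴ N/C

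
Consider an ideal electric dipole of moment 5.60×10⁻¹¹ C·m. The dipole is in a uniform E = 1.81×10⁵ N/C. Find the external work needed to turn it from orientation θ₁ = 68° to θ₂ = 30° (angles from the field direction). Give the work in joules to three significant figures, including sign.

W ≈ -4.98×10⁻⁶ J

W_ext = ΔU = U(θ₂) − U(θ₁) = −pE cosθ₂ − (−pE cosθ₁) = pE(cosθ₁ − cosθ₂).
W = (5.60×10⁻¹¹)(1.81×10⁵)·(cos68° − cos30°) = (1.014×10⁻⁵)·(-0.4914) = -4.981×10⁻⁶ J.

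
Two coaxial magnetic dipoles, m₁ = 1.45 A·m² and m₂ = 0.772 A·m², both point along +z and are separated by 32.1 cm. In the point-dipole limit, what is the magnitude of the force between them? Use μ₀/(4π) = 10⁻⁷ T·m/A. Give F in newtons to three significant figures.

F ≈ 6.33×10⁻⁵ N

On-axis B of dipole 1: B = (μ₀/4π)·2m₁/r³. Force on dipole 2: F = m₂·dB/dr.
dB/dr = −(μ₀/4π)·6m₁/r⁴, so |F| = (μ₀/4π)·6m₁m₂/r⁴.
F = 6(10⁻⁷)(1.45)(0.772)/(0.321)⁴ = 6.326×10⁻⁵ N.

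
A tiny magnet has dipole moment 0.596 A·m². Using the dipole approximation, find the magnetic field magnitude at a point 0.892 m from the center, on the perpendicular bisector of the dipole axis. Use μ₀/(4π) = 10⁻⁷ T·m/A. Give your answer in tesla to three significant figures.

In the equatorial plane B = (μ₀/4π)·m/r³ (half the axial value).
B = (10⁻⁷)·(0.596) / (0.892)³ = 8.398×10⁻⁸ T.

B ≈ 8.40×10⁻⁸ T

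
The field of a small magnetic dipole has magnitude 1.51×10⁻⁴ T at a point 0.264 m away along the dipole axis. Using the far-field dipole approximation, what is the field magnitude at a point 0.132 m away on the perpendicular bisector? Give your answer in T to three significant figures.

B ≈ 6.04×10⁻⁴ T

Dipole fields scale as 1/r³ in the far field.
The axial field is twice the equatorial field at the same r, so the geometry factor is 1/2.
B₂ = B₁ · (1/2) · (r₁/r₂)³ = 1.51×10⁻⁴ · 0.5 · (0.264/0.132)³.
(r₁/r₂)³ = (2)³ = 8.
B₂ ≈ 6.040×10⁻⁴ T.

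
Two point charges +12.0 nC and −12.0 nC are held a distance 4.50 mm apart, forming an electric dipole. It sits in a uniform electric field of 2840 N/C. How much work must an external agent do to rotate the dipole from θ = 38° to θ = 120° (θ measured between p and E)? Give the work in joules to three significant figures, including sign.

Dipole moment p = qd = (1.20×10⁻⁸ C)(0.00450 m) = 5.40×10⁻¹¹ C·m.
W_ext = ΔU = U(θ₂) − U(θ₁) = −pE cosθ₂ − (−pE cosθ₁) = pE(cosθ₁ − cosθ₂).
W = (5.40×10⁻¹¹)(2840)·(cos38° − cos120°) = (1.534×10⁻⁷)·(+1.2880) = 1.975×10⁻⁷ J.

W ≈ 1.98×10⁻⁷ J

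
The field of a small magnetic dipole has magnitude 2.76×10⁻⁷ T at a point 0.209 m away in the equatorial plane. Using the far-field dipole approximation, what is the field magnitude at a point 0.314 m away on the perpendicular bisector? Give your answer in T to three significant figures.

B ≈ 8.14×10⁻⁸ T

Dipole fields scale as 1/r³ in the far field; the geometry is the same at both points.
B₂ = B₁ · (r₁/r₂)³ = 2.76×10⁻⁷ · (0.209/0.314)³.
(r₁/r₂)³ = (0.6656)³ = 0.2949.
B₂ ≈ 8.139×10⁻⁸ T.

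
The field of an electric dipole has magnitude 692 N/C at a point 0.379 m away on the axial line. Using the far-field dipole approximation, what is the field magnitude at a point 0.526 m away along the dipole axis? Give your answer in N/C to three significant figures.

Dipole fields scale as 1/r³ in the far field; the geometry is the same at both points.
E₂ = E₁ · (r₁/r₂)³ = 692 · (0.379/0.526)³.
(r₁/r₂)³ = (0.7205)³ = 0.3741.
E₂ ≈ 258.9 N/C.

E ≈ 259 N/C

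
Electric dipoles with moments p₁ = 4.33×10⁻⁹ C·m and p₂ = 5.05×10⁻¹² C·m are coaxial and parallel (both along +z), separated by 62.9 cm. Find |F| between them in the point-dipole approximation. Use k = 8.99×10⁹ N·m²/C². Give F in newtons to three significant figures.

F ≈ 7.54×10⁻⁹ N

On-axis field of dipole 1 at distance r: E = 2kp₁/r³. Force on dipole 2 is F = p₂·dE/dr (gradient along axis).
dE/dr = −6kp₁/r⁴, so |F| = 6kp₁p₂/r⁴ (attractive for aligned moments).
F = 6(8.99×10⁹)(4.33×10⁻⁹)(5.05×10⁻¹²)/(0.629)⁴ = 7.535×10⁻⁹ N.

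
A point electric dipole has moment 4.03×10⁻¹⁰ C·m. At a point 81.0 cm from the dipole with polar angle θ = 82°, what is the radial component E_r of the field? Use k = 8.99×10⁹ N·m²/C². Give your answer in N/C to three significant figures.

E_r ≈ 1.90 N/C

For a dipole, E_r = (2kp cosθ)/r³.
kp/r³ = (8.99×10⁹)(4.03×10⁻¹⁰)/(0.810)³ = 6.817 N/C.
E_r = 2·6.817·cos82° = 1.898 N/C.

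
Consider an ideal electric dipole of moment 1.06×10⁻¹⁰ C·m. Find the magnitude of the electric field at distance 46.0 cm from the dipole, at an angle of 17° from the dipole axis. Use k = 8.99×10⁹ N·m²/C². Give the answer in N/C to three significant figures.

E ≈ 18.9 N/C

At angle θ the dipole field magnitude is E = (kp/r³)·√(1 + 3cos²θ).
kp/r³ = (8.99×10⁹)(1.06×10⁻¹⁰) / (0.460)³ = 9.790 N/C.
√(1 + 3cos²17°) = √(1 + 3·0.9145) = √3.7436 ≈ 1.9348.
E ≈ 9.790 × 1.935 = 18.94 N/C.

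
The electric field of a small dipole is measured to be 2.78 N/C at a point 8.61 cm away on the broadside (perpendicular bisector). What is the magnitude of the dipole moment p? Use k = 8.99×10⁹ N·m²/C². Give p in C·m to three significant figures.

In the equatorial plane E = kp/r³, so p = Er³/(k).
p = (2.78)·(0.0861)³ / (8.99×10⁹) = 1.974×10⁻¹³ C·m.

p ≈ 1.97×10⁻¹³ C·m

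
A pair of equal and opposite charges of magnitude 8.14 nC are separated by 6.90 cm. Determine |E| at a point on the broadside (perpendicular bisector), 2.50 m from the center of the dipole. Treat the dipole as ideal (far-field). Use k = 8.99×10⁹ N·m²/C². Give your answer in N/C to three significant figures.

Dipole moment p = qd = (8.14×10⁻⁹ C)(0.0690 m) = 5.617×10⁻¹⁰ C·m.
On the perpendicular bisector E = kp/r³ (half the axial value at the same distance).
E = (8.99×10⁹)(5.617×10⁻¹⁰) / (2.50)³ = 0.3232 N/C.

E ≈ 0.323 N/C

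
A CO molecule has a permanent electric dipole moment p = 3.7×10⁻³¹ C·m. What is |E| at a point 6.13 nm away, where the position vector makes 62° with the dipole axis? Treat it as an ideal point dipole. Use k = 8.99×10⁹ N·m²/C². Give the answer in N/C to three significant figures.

At angle θ the dipole field magnitude is E = (kp/r³)·√(1 + 3cos²θ).
kp/r³ = (8.99×10⁹)(3.70×10⁻³¹) / (6.13×10⁻⁹)³ = 1.444×10⁴ N/C.
√(1 + 3cos²62°) = √(1 + 3·0.2204) = √1.6612 ≈ 1.2889.
E ≈ 1.444×10⁴ × 1.289 = 1.861×10⁴ N/C.

E ≈ 1.86×10⁴ N/C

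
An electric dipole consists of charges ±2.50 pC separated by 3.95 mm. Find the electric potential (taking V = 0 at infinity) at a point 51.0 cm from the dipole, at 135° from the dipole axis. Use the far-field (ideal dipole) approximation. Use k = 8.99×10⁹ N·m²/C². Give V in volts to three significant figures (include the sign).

Dipole moment p = qd = (2.50×10⁻¹² C)(0.00395 m) = 9.875×10⁻¹⁵ C·m.
The dipole potential is V = kp cosθ / r².
V = (8.99×10⁹)(9.875×10⁻¹⁵)·cos135° / (0.510)² = -2.413×10⁻⁴ V.

V ≈ -2.41×10⁻⁴ V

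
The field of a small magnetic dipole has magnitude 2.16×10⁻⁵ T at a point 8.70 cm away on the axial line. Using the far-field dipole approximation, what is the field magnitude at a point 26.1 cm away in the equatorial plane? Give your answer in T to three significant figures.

B ≈ 4.00×10⁻⁷ T

Dipole fields scale as 1/r³ in the far field.
The axial field is twice the equatorial field at the same r, so the geometry factor is 1/2.
B₂ = B₁ · (1/2) · (r₁/r₂)³ = 2.16×10⁻⁵ · 0.5 · (8.70/26.1)³.
(r₁/r₂)³ = (0.3333)³ = 0.03704.
B₂ ≈ 4.000×10⁻⁷ T.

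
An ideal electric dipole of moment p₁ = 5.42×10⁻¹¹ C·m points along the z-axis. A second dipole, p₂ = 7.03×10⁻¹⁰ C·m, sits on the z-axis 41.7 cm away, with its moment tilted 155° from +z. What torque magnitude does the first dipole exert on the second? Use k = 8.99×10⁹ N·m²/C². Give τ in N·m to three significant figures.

The second dipole sits on the axis of the first, so the field there is axial: E₁ = 2kp₁/r³ along +z.
E₁ = 2(8.99×10⁹)(5.42×10⁻¹¹)/(0.417)³ = 13.44 N/C.
Torque on the second dipole: τ = p₂ E₁ sinθ.
τ = (7.03×10⁻¹⁰)(13.44)·sin155° = 3.993×10⁻⁹ N·m.

τ ≈ 3.99×10⁻⁹ N·m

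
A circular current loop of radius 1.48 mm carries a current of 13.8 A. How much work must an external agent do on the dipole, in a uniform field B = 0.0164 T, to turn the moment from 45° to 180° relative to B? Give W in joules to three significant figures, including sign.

W ≈ 2.66×10⁻⁶ J

Magnetic moment m = IA = Iπa² = (13.8)·π·(0.00148)² = 9.496×10⁻⁵ A·m².
W_ext = ΔU = −mB cosθ₂ + mB cosθ₁ = mB(cosθ₁ − cosθ₂).
W = (9.496×10⁻⁵)(0.0164)·(cos45° − cos180°) = (1.557×10⁻⁶)·(+1.7071) = 2.659×10⁻⁶ J.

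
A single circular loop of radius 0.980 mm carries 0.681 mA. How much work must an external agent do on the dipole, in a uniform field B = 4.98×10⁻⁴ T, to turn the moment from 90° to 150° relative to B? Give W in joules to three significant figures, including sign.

Magnetic moment m = IA = Iπa² = (6.81×10⁻⁴)·π·(9.80×10⁻⁴)² = 2.055×10⁻⁹ A·m².
W_ext = ΔU = −mB cosθ₂ + mB cosθ₁ = mB(cosθ₁ − cosθ₂).
W = (2.055×10⁻⁹)(4.98×10⁻⁴)·(cos90° − cos150°) = (1.023×10⁻¹²)·(+0.8660) = 8.863×10⁻¹³ J.

W ≈ 8.86×10⁻¹³ J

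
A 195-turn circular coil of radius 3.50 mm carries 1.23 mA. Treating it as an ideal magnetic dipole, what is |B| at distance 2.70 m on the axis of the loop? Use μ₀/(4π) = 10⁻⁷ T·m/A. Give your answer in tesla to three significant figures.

B ≈ 9.38×10⁻¹⁴ T

m = NIA = NIπa² = 195·(0.00123)·π·(0.00350)² = 9.231×10⁻⁶ A·m².
On axis B = (μ₀/4π)·2m/r³.
B = 2·(10⁻⁷)·(9.231×10⁻⁶) / (2.70)³ = 9.380×10⁻¹⁴ T.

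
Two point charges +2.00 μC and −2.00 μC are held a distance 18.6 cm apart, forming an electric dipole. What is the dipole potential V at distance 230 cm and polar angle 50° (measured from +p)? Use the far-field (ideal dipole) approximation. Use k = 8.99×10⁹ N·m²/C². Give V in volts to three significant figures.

Dipole moment p = qd = (2.00×10⁻⁶ C)(0.186 m) = 3.72×10⁻⁷ C·m.
The dipole potential is V = kp cosθ / r².
V = (8.99×10⁹)(3.72×10⁻⁷)·cos50° / (2.30)² = 406.4 V.

V ≈ 406 V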